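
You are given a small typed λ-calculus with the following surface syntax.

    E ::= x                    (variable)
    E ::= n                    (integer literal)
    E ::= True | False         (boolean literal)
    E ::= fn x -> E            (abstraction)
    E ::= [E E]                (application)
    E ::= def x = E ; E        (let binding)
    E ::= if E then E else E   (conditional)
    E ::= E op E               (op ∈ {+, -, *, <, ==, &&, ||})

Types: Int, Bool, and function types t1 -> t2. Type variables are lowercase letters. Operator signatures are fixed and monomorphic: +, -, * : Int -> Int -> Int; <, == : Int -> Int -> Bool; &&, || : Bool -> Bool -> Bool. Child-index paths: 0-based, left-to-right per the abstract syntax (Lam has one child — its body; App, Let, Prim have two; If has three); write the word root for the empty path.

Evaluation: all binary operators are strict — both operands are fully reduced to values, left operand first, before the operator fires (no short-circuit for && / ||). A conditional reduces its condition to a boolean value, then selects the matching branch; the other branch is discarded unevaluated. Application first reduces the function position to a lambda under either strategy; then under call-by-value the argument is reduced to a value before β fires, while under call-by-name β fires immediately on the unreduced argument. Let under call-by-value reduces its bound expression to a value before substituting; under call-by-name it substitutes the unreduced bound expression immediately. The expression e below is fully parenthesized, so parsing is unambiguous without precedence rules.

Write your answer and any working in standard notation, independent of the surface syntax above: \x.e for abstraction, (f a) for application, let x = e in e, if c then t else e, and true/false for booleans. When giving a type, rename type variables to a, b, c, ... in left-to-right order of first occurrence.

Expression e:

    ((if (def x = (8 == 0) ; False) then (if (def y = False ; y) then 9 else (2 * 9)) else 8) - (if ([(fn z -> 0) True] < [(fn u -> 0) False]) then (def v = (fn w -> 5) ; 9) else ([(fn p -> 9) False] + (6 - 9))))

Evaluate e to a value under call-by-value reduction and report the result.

Trace:
step 0: ((if (let x = (8 == 0) in false) then (if (let y = false in y) then 9 else (2 * 9)) else 8) - (if (((\z.0) true) < ((\u.0) false)) then (let v = (\w.5) in 9) else (((\p.9) false) + (6 - 9))))
step 1: [delta@0.0.0] ((if (let x = false in false) then (if (let y = false in y) then 9 else (2 * 9)) else 8) - (if (((\z.0) true) < ((\u.0) false)) then (let v = (\w.5) in 9) else (((\p.9) false) + (6 - 9))))
step 2: [let@0.0] ((if false then (if (let y = false in y) then 9 else (2 * 9)) else 8) - (if (((\z.0) true) < ((\u.0) false)) then (let v = (\w.5) in 9) else (((\p.9) false) + (6 - 9))))
step 3: [if@0] (8 - (if (((\z.0) true) < ((\u.0) false)) then (let v = (\w.5) in 9) else (((\p.9) false) + (6 - 9))))
step 4: [beta@1.0.0] (8 - (if (0 < ((\u.0) false)) then (let v = (\w.5) in 9) else (((\p.9) false) + (6 - 9))))
step 5: [beta@1.0.1] (8 - (if (0 < 0) then (let v = (\w.5) in 9) else (((\p.9) false) + (6 - 9))))
step 6: [delta@1.0] (8 - (if false then (let v = (\w.5) in 9) else (((\p.9) false) + (6 - 9))))
step 7: [if@1] (8 - (((\p.9) false) + (6 - 9)))
step 8: [beta@1.0] (8 - (9 + (6 - 9)))
step 9: [delta@1.1] (8 - (9 + -3))
step 10: [delta@1] (8 - 6)
step 11: [delta@root] 2

Answer: 2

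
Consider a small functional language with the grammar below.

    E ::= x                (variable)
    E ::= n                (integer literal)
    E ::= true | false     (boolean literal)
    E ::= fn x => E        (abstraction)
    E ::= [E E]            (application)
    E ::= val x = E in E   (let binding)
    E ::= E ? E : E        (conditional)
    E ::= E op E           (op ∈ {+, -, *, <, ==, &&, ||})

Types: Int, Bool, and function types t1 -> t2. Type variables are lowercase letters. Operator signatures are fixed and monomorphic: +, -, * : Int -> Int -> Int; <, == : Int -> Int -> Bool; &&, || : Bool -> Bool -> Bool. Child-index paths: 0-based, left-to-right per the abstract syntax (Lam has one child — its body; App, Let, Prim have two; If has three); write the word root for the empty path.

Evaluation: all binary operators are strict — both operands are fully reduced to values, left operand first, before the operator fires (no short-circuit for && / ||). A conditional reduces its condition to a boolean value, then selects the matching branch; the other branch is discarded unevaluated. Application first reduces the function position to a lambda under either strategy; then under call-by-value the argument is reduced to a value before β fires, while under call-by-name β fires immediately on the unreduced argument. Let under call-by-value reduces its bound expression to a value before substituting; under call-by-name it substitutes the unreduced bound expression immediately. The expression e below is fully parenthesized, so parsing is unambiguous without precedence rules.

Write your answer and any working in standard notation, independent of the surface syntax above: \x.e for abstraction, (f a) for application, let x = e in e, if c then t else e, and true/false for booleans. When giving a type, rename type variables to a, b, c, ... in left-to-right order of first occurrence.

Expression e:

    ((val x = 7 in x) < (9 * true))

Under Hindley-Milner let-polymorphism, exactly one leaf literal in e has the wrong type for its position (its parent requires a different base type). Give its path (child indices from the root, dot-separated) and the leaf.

Answer: 1.1 : true

Derivation:
let x : Int
x : Int
  unify Int ~ Int
  unify Int ~ Int
  unify Bool ~ Int
  FAIL: mismatch Bool ~ Int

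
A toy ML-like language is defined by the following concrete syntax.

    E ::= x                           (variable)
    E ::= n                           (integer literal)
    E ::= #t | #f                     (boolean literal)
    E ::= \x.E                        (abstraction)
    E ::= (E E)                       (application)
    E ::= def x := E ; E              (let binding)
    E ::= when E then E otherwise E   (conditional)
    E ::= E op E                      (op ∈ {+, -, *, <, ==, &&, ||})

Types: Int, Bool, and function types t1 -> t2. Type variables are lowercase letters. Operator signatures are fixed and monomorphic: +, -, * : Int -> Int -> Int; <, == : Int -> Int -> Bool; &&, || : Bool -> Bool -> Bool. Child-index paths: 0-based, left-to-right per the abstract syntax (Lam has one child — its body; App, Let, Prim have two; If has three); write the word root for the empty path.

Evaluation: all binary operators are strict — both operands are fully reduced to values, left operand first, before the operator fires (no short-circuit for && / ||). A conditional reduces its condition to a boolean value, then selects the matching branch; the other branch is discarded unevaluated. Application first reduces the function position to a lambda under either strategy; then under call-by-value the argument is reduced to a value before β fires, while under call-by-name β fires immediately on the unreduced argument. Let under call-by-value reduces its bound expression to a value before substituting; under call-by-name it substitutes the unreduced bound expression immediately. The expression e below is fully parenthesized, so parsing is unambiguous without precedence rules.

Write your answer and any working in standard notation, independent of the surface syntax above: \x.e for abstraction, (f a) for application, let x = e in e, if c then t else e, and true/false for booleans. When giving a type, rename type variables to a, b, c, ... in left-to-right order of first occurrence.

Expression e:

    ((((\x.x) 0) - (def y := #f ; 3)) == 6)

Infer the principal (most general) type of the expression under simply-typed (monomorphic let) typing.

Trace:
x : a
\x._ : a -> a
  unify a -> a ~ Int -> b
  unify a ~ Int
  unify Int ~ b
_ _ : Int
  unify Int ~ Int
let y : Bool
  unify Int ~ Int
  unify Int ~ Int
  unify Int ~ Int

Answer: Bool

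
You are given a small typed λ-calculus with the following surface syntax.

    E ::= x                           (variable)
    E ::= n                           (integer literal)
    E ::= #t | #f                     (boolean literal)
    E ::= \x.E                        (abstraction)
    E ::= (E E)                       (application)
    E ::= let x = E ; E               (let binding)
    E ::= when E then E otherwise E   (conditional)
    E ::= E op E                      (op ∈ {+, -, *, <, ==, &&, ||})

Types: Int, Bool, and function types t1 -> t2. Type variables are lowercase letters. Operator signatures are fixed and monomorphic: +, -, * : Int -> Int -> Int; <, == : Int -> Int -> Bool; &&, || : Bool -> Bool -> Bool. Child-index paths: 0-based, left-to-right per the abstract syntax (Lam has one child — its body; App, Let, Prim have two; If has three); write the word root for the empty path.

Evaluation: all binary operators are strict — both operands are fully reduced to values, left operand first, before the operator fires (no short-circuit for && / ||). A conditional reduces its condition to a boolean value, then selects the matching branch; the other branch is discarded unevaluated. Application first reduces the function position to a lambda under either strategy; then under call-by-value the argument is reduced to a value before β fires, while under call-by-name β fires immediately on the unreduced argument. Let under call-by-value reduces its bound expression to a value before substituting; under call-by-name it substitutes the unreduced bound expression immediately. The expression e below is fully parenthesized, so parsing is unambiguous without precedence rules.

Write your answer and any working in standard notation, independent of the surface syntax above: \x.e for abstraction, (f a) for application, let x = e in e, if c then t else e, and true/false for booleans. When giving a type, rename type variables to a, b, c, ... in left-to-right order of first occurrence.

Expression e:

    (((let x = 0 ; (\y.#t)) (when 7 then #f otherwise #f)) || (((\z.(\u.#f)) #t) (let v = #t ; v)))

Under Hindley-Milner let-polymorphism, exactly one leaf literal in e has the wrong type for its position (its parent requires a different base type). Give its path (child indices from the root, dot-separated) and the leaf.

Trace:
let x : Int
\y._ : a -> Bool
  unify Int ~ Bool
  FAIL: mismatch Int ~ Bool

Answer: 0.1.0 : 7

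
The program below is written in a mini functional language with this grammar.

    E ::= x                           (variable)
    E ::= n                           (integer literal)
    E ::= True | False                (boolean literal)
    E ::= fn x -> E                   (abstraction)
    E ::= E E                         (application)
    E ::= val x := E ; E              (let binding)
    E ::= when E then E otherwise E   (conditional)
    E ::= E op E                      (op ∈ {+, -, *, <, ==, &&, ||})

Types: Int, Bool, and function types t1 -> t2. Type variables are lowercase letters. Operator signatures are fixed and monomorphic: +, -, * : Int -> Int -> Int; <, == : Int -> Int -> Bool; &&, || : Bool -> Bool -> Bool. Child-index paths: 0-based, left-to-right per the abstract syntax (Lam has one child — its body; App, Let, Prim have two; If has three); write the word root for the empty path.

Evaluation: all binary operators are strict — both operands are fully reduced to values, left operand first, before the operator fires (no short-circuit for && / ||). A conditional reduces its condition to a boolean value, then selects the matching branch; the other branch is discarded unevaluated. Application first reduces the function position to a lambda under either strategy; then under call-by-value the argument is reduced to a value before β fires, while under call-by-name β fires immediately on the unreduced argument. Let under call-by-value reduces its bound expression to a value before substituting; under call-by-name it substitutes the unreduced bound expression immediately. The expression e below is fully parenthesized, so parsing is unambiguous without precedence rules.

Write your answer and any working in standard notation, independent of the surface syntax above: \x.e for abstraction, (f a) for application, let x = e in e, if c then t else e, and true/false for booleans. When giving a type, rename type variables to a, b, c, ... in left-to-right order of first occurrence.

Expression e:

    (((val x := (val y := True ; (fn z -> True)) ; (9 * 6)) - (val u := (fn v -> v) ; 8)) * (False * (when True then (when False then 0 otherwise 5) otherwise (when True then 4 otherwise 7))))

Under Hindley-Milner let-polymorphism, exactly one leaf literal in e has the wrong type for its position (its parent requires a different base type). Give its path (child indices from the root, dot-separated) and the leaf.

Trace:
let y : Bool
\z._ : a -> Bool
let x : forall. a -> Bool
  unify Int ~ Int
  unify Int ~ Int
  unify Int ~ Int
v : b
\v._ : b -> b
let u : forall. b -> b
  unify Int ~ Int
  unify Int ~ Int
  unify Bool ~ Int
  FAIL: mismatch Bool ~ Int

Answer: 1.0 : false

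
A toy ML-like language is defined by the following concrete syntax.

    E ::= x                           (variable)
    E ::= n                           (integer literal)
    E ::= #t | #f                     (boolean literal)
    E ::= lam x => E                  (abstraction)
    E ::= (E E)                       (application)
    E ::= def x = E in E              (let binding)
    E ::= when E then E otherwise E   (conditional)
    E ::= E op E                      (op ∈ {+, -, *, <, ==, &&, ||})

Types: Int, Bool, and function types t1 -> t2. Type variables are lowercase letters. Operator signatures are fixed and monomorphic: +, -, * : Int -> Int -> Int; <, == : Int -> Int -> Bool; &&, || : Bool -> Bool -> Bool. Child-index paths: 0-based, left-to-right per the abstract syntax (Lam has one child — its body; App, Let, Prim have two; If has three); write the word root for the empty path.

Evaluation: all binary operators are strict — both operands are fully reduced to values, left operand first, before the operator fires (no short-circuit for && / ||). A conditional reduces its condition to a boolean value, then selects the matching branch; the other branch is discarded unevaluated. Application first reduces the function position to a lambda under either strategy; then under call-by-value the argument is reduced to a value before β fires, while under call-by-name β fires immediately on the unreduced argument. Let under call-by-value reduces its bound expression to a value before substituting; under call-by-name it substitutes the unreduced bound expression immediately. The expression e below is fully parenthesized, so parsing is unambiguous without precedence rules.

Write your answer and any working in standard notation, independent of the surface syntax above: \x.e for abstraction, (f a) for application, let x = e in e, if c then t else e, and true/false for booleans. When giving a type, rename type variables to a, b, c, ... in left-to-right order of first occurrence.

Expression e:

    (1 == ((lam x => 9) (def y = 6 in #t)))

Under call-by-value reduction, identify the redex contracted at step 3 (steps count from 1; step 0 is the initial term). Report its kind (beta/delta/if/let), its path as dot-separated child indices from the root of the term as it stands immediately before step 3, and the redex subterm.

Trace:
step 0: (1 == ((\x.9) (let y = 6 in true)))
step 1: [let@1.1] (1 == ((\x.9) true))
step 2: [beta@1] (1 == 9)
step 3: [delta@root] false

Answer: delta at root : (1 == 9)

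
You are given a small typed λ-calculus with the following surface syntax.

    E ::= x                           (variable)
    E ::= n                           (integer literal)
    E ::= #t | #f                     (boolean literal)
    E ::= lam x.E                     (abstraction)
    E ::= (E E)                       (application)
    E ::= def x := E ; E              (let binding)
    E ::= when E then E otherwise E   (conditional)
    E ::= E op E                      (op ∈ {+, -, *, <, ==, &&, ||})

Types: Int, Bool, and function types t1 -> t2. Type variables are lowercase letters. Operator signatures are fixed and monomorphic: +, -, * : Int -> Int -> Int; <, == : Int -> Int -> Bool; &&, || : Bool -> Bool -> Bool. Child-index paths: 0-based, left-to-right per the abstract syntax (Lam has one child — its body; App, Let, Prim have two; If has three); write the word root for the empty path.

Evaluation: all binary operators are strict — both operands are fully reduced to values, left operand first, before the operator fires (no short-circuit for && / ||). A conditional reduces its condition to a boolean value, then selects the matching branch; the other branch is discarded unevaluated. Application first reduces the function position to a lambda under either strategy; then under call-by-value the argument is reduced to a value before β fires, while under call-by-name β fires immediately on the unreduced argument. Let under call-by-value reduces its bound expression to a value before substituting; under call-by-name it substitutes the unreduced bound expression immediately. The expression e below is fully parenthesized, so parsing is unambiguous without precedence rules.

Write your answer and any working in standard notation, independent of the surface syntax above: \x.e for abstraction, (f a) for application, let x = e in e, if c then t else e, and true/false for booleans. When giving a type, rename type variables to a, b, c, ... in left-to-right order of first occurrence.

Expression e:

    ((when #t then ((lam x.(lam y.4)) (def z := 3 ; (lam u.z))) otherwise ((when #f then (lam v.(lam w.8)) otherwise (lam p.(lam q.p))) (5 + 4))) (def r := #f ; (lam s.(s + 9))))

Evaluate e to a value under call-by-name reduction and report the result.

Derivation:
step 0: ((if true then ((\x.(\y.4)) (let z = 3 in (\u.z))) else ((if false then (\v.(\w.8)) else (\p.(\q.p))) (5 + 4))) (let r = false in (\s.(s + 9))))
step 1: [if@0] (((\x.(\y.4)) (let z = 3 in (\u.z))) (let r = false in (\s.(s + 9))))
step 2: [beta@0] ((\y.4) (let r = false in (\s.(s + 9))))
step 3: [beta@root] 4

Answer: 4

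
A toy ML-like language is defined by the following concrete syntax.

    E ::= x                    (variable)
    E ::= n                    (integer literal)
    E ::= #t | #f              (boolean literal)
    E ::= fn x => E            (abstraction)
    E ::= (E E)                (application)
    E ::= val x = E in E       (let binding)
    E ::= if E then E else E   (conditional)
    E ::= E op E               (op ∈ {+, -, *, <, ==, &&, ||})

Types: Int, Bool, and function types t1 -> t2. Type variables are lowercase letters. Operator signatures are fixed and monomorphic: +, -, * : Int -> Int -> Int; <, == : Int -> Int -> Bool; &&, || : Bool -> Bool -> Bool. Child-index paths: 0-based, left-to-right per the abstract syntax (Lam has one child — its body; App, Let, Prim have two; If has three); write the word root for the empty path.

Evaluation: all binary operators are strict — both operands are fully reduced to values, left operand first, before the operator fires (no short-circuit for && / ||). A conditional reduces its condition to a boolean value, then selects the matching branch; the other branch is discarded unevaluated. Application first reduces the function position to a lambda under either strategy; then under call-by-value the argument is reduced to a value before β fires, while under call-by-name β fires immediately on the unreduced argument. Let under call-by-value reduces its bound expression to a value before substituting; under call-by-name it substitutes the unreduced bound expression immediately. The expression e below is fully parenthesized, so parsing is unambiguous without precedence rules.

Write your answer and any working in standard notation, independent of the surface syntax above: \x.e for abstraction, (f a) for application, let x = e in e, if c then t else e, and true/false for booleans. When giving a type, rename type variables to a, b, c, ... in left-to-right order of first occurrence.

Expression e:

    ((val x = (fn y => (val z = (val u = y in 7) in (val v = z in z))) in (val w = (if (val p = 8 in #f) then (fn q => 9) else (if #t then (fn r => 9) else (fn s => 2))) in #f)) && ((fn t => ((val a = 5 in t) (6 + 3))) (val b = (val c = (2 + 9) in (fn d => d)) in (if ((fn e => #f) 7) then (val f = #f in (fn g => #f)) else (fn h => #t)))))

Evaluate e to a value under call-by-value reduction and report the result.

Trace:
step 0: ((let x = (\y.(let z = (let u = y in 7) in (let v = z in z))) in (let w = (if (let p = 8 in false) then (\q.9) else (if true then (\r.9) else (\s.2))) in false)) && ((\t.((let a = 5 in t) (6 + 3))) (let b = (let c = (2 + 9) in (\d.d)) in (if ((\e.false) 7) then (let f = false in (\g.false)) else (\h.true)))))
step 1: [let@0] ((let w = (if (let p = 8 in false) then (\q.9) else (if true then (\r.9) else (\s.2))) in false) && ((\t.((let a = 5 in t) (6 + 3))) (let b = (let c = (2 + 9) in (\d.d)) in (if ((\e.false) 7) then (let f = false in (\g.false)) else (\h.true)))))
step 2: [let@0.0.0] ((let w = (if false then (\q.9) else (if true then (\r.9) else (\s.2))) in false) && ((\t.((let a = 5 in t) (6 + 3))) (let b = (let c = (2 + 9) in (\d.d)) in (if ((\e.false) 7) then (let f = false in (\g.false)) else (\h.true)))))
step 3: [if@0.0] ((let w = (if true then (\r.9) else (\s.2)) in false) && ((\t.((let a = 5 in t) (6 + 3))) (let b = (let c = (2 + 9) in (\d.d)) in (if ((\e.false) 7) then (let f = false in (\g.false)) else (\h.true)))))
step 4: [if@0.0] ((let w = (\r.9) in false) && ((\t.((let a = 5 in t) (6 + 3))) (let b = (let c = (2 + 9) in (\d.d)) in (if ((\e.false) 7) then (let f = false in (\g.false)) else (\h.true)))))
step 5: [let@0] (false && ((\t.((let a = 5 in t) (6 + 3))) (let b = (let c = (2 + 9) in (\d.d)) in (if ((\e.false) 7) then (let f = false in (\g.false)) else (\h.true)))))
step 6: [delta@1.1.0.0] (false && ((\t.((let a = 5 in t) (6 + 3))) (let b = (let c = 11 in (\d.d)) in (if ((\e.false) 7) then (let f = false in (\g.false)) else (\h.true)))))
step 7: [let@1.1.0] (false && ((\t.((let a = 5 in t) (6 + 3))) (let b = (\d.d) in (if ((\e.false) 7) then (let f = false in (\g.false)) else (\h.true)))))
step 8: [let@1.1] (false && ((\t.((let a = 5 in t) (6 + 3))) (if ((\e.false) 7) then (let f = false in (\g.false)) else (\h.true))))
step 9: [beta@1.1.0] (false && ((\t.((let a = 5 in t) (6 + 3))) (if false then (let f = false in (\g.false)) else (\h.true))))
step 10: [if@1.1] (false && ((\t.((let a = 5 in t) (6 + 3))) (\h.true)))
step 11: [beta@1] (false && ((let a = 5 in (\h.true)) (6 + 3)))
step 12: [let@1.0] (false && ((\h.true) (6 + 3)))
step 13: [delta@1.1] (false && ((\h.true) 9))
step 14: [beta@1] (false && true)
step 15: [delta@root] false

Answer: false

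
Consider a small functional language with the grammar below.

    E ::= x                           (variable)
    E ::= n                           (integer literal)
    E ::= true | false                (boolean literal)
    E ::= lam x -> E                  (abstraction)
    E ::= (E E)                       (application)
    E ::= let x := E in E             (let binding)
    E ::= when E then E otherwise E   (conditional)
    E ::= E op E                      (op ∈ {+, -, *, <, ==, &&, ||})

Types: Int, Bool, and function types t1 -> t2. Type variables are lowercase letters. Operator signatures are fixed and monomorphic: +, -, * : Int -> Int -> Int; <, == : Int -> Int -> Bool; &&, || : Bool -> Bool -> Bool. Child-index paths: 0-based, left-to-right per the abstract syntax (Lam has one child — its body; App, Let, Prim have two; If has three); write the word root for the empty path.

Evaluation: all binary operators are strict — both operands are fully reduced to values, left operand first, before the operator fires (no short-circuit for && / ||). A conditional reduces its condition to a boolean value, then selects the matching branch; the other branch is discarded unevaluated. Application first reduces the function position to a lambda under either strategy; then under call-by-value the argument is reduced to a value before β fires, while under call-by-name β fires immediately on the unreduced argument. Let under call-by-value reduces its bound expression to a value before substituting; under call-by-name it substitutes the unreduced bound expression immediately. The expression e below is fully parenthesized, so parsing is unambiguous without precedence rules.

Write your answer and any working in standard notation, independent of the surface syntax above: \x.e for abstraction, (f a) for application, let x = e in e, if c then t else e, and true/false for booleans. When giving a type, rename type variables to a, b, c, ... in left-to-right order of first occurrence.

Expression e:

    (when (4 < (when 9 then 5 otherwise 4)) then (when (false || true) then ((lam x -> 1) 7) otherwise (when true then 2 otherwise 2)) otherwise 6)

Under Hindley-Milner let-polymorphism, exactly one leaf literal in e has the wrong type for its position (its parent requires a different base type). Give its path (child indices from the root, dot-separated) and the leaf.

Working:
  unify Int ~ Int
  unify Int ~ Bool
  FAIL: mismatch Int ~ Bool

Answer: 0.1.0 : 9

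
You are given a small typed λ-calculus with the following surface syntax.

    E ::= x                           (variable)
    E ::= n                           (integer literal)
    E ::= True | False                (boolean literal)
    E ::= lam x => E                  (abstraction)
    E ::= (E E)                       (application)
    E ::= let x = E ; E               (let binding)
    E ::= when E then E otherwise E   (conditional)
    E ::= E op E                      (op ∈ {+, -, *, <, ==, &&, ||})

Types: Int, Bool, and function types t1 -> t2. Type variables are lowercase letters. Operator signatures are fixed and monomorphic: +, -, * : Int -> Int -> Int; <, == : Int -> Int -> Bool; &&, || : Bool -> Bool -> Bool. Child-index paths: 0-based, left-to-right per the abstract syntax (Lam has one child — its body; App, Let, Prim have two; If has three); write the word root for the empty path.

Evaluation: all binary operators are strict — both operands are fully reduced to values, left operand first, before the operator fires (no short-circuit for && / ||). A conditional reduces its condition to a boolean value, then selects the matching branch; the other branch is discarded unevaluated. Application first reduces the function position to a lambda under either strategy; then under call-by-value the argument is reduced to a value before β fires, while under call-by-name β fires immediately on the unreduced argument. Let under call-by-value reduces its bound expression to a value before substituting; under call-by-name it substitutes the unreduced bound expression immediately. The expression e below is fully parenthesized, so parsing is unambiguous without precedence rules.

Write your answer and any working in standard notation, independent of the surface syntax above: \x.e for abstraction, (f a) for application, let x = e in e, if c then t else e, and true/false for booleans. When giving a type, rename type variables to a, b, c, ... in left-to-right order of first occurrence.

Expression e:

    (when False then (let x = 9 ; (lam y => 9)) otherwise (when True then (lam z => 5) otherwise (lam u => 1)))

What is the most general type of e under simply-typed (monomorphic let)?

Answer: a -> Int

Derivation:
  unify Bool ~ Bool
let x : Int
\y._ : a -> Int
  unify Bool ~ Bool
\z._ : b -> Int
\u._ : c -> Int
  unify b -> Int ~ c -> Int
  unify b ~ c
  unify Int ~ Int
  unify a -> Int ~ c -> Int
  unify a ~ c
  unify Int ~ Int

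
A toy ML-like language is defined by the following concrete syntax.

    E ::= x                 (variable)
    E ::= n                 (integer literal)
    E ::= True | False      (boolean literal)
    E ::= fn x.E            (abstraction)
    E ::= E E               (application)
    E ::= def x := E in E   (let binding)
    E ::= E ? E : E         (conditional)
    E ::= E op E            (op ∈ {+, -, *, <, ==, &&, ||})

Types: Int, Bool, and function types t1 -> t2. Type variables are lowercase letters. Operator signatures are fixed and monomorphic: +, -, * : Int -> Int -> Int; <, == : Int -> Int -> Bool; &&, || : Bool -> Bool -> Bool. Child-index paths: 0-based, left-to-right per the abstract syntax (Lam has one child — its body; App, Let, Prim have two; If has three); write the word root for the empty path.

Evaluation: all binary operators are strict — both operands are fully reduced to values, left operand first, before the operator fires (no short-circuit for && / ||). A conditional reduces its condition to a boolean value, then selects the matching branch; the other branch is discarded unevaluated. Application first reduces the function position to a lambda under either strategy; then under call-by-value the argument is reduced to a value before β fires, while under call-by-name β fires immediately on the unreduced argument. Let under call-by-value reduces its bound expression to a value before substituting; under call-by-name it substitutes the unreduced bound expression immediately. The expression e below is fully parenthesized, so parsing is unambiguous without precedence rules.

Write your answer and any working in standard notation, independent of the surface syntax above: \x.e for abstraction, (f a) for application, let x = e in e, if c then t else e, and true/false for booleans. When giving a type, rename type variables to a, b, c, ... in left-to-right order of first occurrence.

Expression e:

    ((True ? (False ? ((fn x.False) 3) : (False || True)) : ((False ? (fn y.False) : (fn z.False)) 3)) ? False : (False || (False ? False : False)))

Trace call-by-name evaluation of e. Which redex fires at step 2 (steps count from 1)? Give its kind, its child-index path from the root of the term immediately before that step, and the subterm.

Working:
step 0: (if (if true then (if false then ((\x.false) 3) else (false || true)) else ((if false then (\y.false) else (\z.false)) 3)) then false else (false || (if false then false else false)))
step 1: [if@0] (if (if false then ((\x.false) 3) else (false || true)) then false else (false || (if false then false else false)))
step 2: [if@0] (if (false || true) then false else (false || (if false then false else false)))

Answer: if at 0 : (if false then ((\x.false) 3) else (false || true))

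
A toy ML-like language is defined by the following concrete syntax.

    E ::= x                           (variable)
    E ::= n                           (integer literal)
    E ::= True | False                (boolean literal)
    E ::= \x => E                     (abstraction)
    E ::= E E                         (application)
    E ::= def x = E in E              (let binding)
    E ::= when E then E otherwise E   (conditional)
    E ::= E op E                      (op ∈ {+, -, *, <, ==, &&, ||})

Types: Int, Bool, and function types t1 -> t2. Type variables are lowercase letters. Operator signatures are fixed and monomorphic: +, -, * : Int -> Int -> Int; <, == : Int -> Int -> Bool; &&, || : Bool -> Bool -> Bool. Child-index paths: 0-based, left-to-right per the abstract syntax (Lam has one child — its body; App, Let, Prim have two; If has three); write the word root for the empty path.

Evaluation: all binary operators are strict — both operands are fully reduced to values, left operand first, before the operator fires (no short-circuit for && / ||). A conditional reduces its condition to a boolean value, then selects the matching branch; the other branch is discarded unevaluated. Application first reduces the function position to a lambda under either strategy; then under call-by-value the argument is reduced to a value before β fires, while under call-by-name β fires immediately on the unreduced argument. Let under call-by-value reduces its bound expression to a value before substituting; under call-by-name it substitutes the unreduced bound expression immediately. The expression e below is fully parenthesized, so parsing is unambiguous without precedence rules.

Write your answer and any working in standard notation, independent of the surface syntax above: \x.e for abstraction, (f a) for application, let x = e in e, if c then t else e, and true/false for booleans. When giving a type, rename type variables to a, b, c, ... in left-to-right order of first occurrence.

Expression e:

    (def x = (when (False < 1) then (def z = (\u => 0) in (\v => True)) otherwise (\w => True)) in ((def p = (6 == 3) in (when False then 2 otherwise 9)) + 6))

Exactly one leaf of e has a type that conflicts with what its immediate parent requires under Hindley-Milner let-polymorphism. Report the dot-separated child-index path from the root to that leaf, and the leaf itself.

Trace:
  unify Bool ~ Int
  FAIL: mismatch Bool ~ Int

Answer: 0.0.0 : false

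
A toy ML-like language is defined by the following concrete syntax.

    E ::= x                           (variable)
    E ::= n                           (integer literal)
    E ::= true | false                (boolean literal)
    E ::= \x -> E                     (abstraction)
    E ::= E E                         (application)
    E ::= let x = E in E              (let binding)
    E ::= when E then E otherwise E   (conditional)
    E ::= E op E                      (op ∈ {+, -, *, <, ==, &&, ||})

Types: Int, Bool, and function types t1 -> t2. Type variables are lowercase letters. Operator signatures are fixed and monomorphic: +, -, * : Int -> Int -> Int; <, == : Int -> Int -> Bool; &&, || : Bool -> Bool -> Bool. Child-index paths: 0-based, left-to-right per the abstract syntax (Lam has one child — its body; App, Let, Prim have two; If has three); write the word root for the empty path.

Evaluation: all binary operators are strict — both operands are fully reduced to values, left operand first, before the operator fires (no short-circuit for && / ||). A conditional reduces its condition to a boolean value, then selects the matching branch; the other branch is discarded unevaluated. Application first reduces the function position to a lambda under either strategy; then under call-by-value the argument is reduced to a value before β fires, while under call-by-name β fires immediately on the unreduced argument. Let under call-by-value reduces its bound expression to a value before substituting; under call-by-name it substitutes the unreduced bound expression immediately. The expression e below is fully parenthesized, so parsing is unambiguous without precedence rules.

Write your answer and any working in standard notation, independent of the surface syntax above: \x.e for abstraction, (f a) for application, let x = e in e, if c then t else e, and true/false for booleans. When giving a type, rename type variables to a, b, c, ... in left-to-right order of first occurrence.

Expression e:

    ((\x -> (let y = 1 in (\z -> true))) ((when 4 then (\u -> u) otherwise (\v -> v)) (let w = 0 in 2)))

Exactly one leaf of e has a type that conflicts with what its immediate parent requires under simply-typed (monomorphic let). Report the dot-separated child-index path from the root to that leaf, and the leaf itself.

Answer: 1.0.0 : 4

Derivation:
let y : Int
\z._ : b -> Bool
\x._ : a -> b -> Bool
  unify Int ~ Bool
  FAIL: mismatch Int ~ Bool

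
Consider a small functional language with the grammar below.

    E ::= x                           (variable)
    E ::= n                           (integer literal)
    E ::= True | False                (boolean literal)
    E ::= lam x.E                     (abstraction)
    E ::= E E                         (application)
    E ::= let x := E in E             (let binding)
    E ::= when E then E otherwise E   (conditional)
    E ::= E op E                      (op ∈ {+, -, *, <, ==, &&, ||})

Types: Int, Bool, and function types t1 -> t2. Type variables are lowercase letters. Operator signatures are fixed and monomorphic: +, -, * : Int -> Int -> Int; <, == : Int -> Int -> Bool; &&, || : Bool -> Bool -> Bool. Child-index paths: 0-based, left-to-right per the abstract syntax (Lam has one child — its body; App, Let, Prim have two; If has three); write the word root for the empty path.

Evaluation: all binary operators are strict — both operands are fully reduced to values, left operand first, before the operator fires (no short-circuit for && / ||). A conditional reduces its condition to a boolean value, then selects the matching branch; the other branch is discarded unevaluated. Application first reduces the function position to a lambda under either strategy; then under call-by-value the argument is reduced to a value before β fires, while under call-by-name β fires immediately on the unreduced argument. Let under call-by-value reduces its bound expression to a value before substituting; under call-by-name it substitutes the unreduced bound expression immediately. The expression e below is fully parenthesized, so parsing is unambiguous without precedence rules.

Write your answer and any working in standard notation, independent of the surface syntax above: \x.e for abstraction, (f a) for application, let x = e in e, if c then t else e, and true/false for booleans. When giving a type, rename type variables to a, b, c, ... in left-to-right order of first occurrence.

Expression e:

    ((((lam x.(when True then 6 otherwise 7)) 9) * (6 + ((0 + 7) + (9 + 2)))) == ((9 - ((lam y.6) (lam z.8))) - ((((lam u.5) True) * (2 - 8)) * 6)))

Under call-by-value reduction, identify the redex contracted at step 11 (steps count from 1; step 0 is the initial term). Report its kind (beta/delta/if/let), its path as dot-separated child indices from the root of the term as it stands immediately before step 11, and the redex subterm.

Derivation:
step 0: ((((\x.(if true then 6 else 7)) 9) * (6 + ((0 + 7) + (9 + 2)))) == ((9 - ((\y.6) (\z.8))) - ((((\u.5) true) * (2 - 8)) * 6)))
step 1: [beta@0.0] (((if true then 6 else 7) * (6 + ((0 + 7) + (9 + 2)))) == ((9 - ((\y.6) (\z.8))) - ((((\u.5) true) * (2 - 8)) * 6)))
step 2: [if@0.0] ((6 * (6 + ((0 + 7) + (9 + 2)))) == ((9 - ((\y.6) (\z.8))) - ((((\u.5) true) * (2 - 8)) * 6)))
step 3: [delta@0.1.1.0] ((6 * (6 + (7 + (9 + 2)))) == ((9 - ((\y.6) (\z.8))) - ((((\u.5) true) * (2 - 8)) * 6)))
step 4: [delta@0.1.1.1] ((6 * (6 + (7 + 11))) == ((9 - ((\y.6) (\z.8))) - ((((\u.5) true) * (2 - 8)) * 6)))
step 5: [delta@0.1.1] ((6 * (6 + 18)) == ((9 - ((\y.6) (\z.8))) - ((((\u.5) true) * (2 - 8)) * 6)))
step 6: [delta@0.1] ((6 * 24) == ((9 - ((\y.6) (\z.8))) - ((((\u.5) true) * (2 - 8)) * 6)))
step 7: [delta@0] (144 == ((9 - ((\y.6) (\z.8))) - ((((\u.5) true) * (2 - 8)) * 6)))
step 8: [beta@1.0.1] (144 == ((9 - 6) - ((((\u.5) true) * (2 - 8)) * 6)))
step 9: [delta@1.0] (144 == (3 - ((((\u.5) true) * (2 - 8)) * 6)))
step 10: [beta@1.1.0.0] (144 == (3 - ((5 * (2 - 8)) * 6)))
step 11: [delta@1.1.0.1] (144 == (3 - ((5 * -6) * 6)))

Answer: delta at 1.1.0.1 : (2 - 8)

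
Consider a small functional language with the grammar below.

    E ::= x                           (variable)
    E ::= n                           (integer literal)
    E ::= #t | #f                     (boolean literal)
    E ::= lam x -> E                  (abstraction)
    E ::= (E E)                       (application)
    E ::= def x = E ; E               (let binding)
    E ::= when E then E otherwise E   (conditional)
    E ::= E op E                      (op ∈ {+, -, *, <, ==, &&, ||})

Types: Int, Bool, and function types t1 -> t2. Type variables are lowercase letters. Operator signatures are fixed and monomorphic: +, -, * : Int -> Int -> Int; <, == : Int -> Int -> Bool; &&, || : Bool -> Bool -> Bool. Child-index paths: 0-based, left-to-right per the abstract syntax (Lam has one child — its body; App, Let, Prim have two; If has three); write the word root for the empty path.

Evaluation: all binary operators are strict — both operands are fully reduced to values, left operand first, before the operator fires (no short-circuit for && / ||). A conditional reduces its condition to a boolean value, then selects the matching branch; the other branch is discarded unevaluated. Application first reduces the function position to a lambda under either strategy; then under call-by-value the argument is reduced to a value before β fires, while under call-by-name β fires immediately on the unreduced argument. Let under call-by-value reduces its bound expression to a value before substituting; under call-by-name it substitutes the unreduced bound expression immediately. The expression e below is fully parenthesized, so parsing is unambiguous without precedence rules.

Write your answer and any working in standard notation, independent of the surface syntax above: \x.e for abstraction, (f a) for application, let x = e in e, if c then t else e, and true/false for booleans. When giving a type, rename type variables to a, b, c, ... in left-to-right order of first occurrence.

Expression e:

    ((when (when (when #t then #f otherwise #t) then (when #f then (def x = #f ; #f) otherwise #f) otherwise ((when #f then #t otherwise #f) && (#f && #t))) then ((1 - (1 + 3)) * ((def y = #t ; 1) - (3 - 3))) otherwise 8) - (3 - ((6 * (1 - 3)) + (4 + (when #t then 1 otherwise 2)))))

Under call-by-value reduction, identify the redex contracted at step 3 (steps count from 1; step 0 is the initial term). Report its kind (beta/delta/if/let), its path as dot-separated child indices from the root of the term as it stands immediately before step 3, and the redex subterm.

Answer: if at 0.0.0 : (if false then true else false)

Derivation:
step 0: ((if (if (if true then false else true) then (if false then (let x = false in false) else false) else ((if false then true else false) && (false && true))) then ((1 - (1 + 3)) * ((let y = true in 1) - (3 - 3))) else 8) - (3 - ((6 * (1 - 3)) + (4 + (if true then 1 else 2)))))
step 1: [if@0.0.0] ((if (if false then (if false then (let x = false in false) else false) else ((if false then true else false) && (false && true))) then ((1 - (1 + 3)) * ((let y = true in 1) - (3 - 3))) else 8) - (3 - ((6 * (1 - 3)) + (4 + (if true then 1 else 2)))))
step 2: [if@0.0] ((if ((if false then true else false) && (false && true)) then ((1 - (1 + 3)) * ((let y = true in 1) - (3 - 3))) else 8) - (3 - ((6 * (1 - 3)) + (4 + (if true then 1 else 2)))))
step 3: [if@0.0.0] ((if (false && (false && true)) then ((1 - (1 + 3)) * ((let y = true in 1) - (3 - 3))) else 8) - (3 - ((6 * (1 - 3)) + (4 + (if true then 1 else 2)))))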